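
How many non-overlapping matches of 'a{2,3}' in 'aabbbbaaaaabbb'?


Pattern 'a{2,3}' matches between 2 and 3 consecutive a's (greedy).
String: 'aabbbbaaaaabbb'
Finding runs of a's and applying greedy matching:
  Run at pos 0: 'aa' (length 2)
  Run at pos 6: 'aaaaa' (length 5)
Matches: ['aa', 'aaa', 'aa']
Count: 3

3


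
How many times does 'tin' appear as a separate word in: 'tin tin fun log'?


Scanning each word for exact match 'tin':
  Word 1: 'tin' -> MATCH
  Word 2: 'tin' -> MATCH
  Word 3: 'fun' -> no
  Word 4: 'log' -> no
Total matches: 2

2


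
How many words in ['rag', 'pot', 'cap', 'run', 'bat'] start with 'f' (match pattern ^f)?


Pattern ^f anchors to start of word. Check which words begin with 'f':
  'rag' -> no
  'pot' -> no
  'cap' -> no
  'run' -> no
  'bat' -> no
Matching words: []
Count: 0

0


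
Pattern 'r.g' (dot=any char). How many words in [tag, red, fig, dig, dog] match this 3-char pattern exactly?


Pattern 'r.g' means: starts with 'r', any single char, ends with 'g'.
Checking each word (must be exactly 3 chars):
  'tag' (len=3): no
  'red' (len=3): no
  'fig' (len=3): no
  'dig' (len=3): no
  'dog' (len=3): no
Matching words: []
Total: 0

0


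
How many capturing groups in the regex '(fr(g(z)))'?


To count capturing groups, count each '(' that starts a group.
Pattern: '(fr(g(z)))'
Walking through the pattern:
  Position 0: '(' -> group #1
  Position 3: '(' -> group #2
  Position 5: '(' -> group #3
Total capturing groups: 3

3


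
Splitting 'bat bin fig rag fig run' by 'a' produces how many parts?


Splitting by 'a' breaks the string at each occurrence of the separator.
Text: 'bat bin fig rag fig run'
Parts after split:
  Part 1: 'b'
  Part 2: 't bin fig r'
  Part 3: 'g fig run'
Total parts: 3

3


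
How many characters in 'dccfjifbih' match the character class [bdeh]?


Character class [bdeh] matches any of: {b, d, e, h}
Scanning string 'dccfjifbih' character by character:
  pos 0: 'd' -> MATCH
  pos 1: 'c' -> no
  pos 2: 'c' -> no
  pos 3: 'f' -> no
  pos 4: 'j' -> no
  pos 5: 'i' -> no
  pos 6: 'f' -> no
  pos 7: 'b' -> MATCH
  pos 8: 'i' -> no
  pos 9: 'h' -> MATCH
Total matches: 3

3


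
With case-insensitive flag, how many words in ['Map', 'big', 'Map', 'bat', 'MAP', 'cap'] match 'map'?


Case-insensitive matching: compare each word's lowercase form to 'map'.
  'Map' -> lower='map' -> MATCH
  'big' -> lower='big' -> no
  'Map' -> lower='map' -> MATCH
  'bat' -> lower='bat' -> no
  'MAP' -> lower='map' -> MATCH
  'cap' -> lower='cap' -> no
Matches: ['Map', 'Map', 'MAP']
Count: 3

3


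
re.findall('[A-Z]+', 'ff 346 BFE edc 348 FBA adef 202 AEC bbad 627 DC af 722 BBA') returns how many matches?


Pattern '[A-Z]+' finds one or more uppercase letters.
Text: 'ff 346 BFE edc 348 FBA adef 202 AEC bbad 627 DC af 722 BBA'
Scanning for matches:
  Match 1: 'BFE'
  Match 2: 'FBA'
  Match 3: 'AEC'
  Match 4: 'DC'
  Match 5: 'BBA'
Total matches: 5

5


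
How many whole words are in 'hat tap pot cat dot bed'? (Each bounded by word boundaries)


Word boundaries (\b) mark the start/end of each word.
Text: 'hat tap pot cat dot bed'
Splitting by whitespace:
  Word 1: 'hat'
  Word 2: 'tap'
  Word 3: 'pot'
  Word 4: 'cat'
  Word 5: 'dot'
  Word 6: 'bed'
Total whole words: 6

6


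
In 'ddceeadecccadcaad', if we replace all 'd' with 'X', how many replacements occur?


re.sub('d', 'X', text) replaces every occurrence of 'd' with 'X'.
Text: 'ddceeadecccadcaad'
Scanning for 'd':
  pos 0: 'd' -> replacement #1
  pos 1: 'd' -> replacement #2
  pos 6: 'd' -> replacement #3
  pos 12: 'd' -> replacement #4
  pos 16: 'd' -> replacement #5
Total replacements: 5

5


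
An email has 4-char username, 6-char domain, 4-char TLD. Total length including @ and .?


An email address has format: username@domain.tld
Username length: 4
'@' character: 1
Domain length: 6
'.' character: 1
TLD length: 4
Total = 4 + 1 + 6 + 1 + 4 = 16

16


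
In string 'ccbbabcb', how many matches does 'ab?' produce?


Pattern 'ab?' matches 'a' optionally followed by 'b'.
String: 'ccbbabcb'
Scanning left to right for 'a' then checking next char:
  Match 1: 'ab' (a followed by b)
Total matches: 1

1


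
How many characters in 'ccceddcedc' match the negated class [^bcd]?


Negated class [^bcd] matches any char NOT in {b, c, d}
Scanning 'ccceddcedc':
  pos 0: 'c' -> no (excluded)
  pos 1: 'c' -> no (excluded)
  pos 2: 'c' -> no (excluded)
  pos 3: 'e' -> MATCH
  pos 4: 'd' -> no (excluded)
  pos 5: 'd' -> no (excluded)
  pos 6: 'c' -> no (excluded)
  pos 7: 'e' -> MATCH
  pos 8: 'd' -> no (excluded)
  pos 9: 'c' -> no (excluded)
Total matches: 2

2


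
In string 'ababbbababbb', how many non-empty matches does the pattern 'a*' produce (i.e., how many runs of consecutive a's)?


Pattern 'a*' matches zero or more a's. We want non-empty runs of consecutive a's.
String: 'ababbbababbb'
Walking through the string to find runs of a's:
  Run 1: positions 0-0 -> 'a'
  Run 2: positions 2-2 -> 'a'
  Run 3: positions 6-6 -> 'a'
  Run 4: positions 8-8 -> 'a'
Non-empty runs found: ['a', 'a', 'a', 'a']
Count: 4

4


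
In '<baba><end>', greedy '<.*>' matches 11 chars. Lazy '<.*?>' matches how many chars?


Greedy '<.*>' tries to match as MUCH as possible.
Lazy '<.*?>' tries to match as LITTLE as possible.

String: '<baba><end>'
Greedy '<.*>' starts at first '<' and extends to the LAST '>': '<baba><end>' (11 chars)
Lazy '<.*?>' starts at first '<' and stops at the FIRST '>': '<baba>' (6 chars)

6


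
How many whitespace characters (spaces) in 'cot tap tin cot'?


\s matches whitespace characters (spaces, tabs, etc.).
Text: 'cot tap tin cot'
This text has 4 words separated by spaces.
Number of spaces = number of words - 1 = 4 - 1 = 3

3


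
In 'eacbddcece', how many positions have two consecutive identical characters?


Looking for consecutive identical characters in 'eacbddcece':
  pos 0-1: 'e' vs 'a' -> different
  pos 1-2: 'a' vs 'c' -> different
  pos 2-3: 'c' vs 'b' -> different
  pos 3-4: 'b' vs 'd' -> different
  pos 4-5: 'd' vs 'd' -> MATCH ('dd')
  pos 5-6: 'd' vs 'c' -> different
  pos 6-7: 'c' vs 'e' -> different
  pos 7-8: 'e' vs 'c' -> different
  pos 8-9: 'c' vs 'e' -> different
Consecutive identical pairs: ['dd']
Count: 1

1


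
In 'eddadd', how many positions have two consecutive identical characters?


Looking for consecutive identical characters in 'eddadd':
  pos 0-1: 'e' vs 'd' -> different
  pos 1-2: 'd' vs 'd' -> MATCH ('dd')
  pos 2-3: 'd' vs 'a' -> different
  pos 3-4: 'a' vs 'd' -> different
  pos 4-5: 'd' vs 'd' -> MATCH ('dd')
Consecutive identical pairs: ['dd', 'dd']
Count: 2

2


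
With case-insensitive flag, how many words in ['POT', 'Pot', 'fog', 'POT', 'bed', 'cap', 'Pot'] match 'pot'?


Case-insensitive matching: compare each word's lowercase form to 'pot'.
  'POT' -> lower='pot' -> MATCH
  'Pot' -> lower='pot' -> MATCH
  'fog' -> lower='fog' -> no
  'POT' -> lower='pot' -> MATCH
  'bed' -> lower='bed' -> no
  'cap' -> lower='cap' -> no
  'Pot' -> lower='pot' -> MATCH
Matches: ['POT', 'Pot', 'POT', 'Pot']
Count: 4

4


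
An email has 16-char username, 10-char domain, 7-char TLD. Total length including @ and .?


An email address has format: username@domain.tld
Username length: 16
'@' character: 1
Domain length: 10
'.' character: 1
TLD length: 7
Total = 16 + 1 + 10 + 1 + 7 = 35

35


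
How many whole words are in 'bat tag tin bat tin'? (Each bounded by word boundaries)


Word boundaries (\b) mark the start/end of each word.
Text: 'bat tag tin bat tin'
Splitting by whitespace:
  Word 1: 'bat'
  Word 2: 'tag'
  Word 3: 'tin'
  Word 4: 'bat'
  Word 5: 'tin'
Total whole words: 5

5


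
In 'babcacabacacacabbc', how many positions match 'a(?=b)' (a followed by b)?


Lookahead 'a(?=b)' matches 'a' only when followed by 'b'.
String: 'babcacabacacacabbc'
Checking each position where char is 'a':
  pos 1: 'a' -> MATCH (next='b')
  pos 4: 'a' -> no (next='c')
  pos 6: 'a' -> MATCH (next='b')
  pos 8: 'a' -> no (next='c')
  pos 10: 'a' -> no (next='c')
  pos 12: 'a' -> no (next='c')
  pos 14: 'a' -> MATCH (next='b')
Matching positions: [1, 6, 14]
Count: 3

3


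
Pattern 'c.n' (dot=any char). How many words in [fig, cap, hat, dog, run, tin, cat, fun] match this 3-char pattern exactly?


Pattern 'c.n' means: starts with 'c', any single char, ends with 'n'.
Checking each word (must be exactly 3 chars):
  'fig' (len=3): no
  'cap' (len=3): no
  'hat' (len=3): no
  'dog' (len=3): no
  'run' (len=3): no
  'tin' (len=3): no
  'cat' (len=3): no
  'fun' (len=3): no
Matching words: []
Total: 0

0


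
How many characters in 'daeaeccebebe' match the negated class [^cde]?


Negated class [^cde] matches any char NOT in {c, d, e}
Scanning 'daeaeccebebe':
  pos 0: 'd' -> no (excluded)
  pos 1: 'a' -> MATCH
  pos 2: 'e' -> no (excluded)
  pos 3: 'a' -> MATCH
  pos 4: 'e' -> no (excluded)
  pos 5: 'c' -> no (excluded)
  pos 6: 'c' -> no (excluded)
  pos 7: 'e' -> no (excluded)
  pos 8: 'b' -> MATCH
  pos 9: 'e' -> no (excluded)
  pos 10: 'b' -> MATCH
  pos 11: 'e' -> no (excluded)
Total matches: 4

4


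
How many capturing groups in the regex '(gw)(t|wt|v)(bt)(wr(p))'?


To count capturing groups, count each '(' that starts a group.
Pattern: '(gw)(t|wt|v)(bt)(wr(p))'
Walking through the pattern:
  Position 0: '(' -> group #1
  Position 4: '(' -> group #2
  Position 12: '(' -> group #3
  Position 16: '(' -> group #4
  Position 19: '(' -> group #5
Total capturing groups: 5

5


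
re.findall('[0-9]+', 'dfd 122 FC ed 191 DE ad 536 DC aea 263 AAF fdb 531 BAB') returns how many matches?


Pattern '[0-9]+' finds one or more digits.
Text: 'dfd 122 FC ed 191 DE ad 536 DC aea 263 AAF fdb 531 BAB'
Scanning for matches:
  Match 1: '122'
  Match 2: '191'
  Match 3: '536'
  Match 4: '263'
  Match 5: '531'
Total matches: 5

5


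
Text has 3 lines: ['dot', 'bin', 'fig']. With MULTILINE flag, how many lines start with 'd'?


With MULTILINE flag, ^ matches the start of each line.
Lines: ['dot', 'bin', 'fig']
Checking which lines start with 'd':
  Line 1: 'dot' -> MATCH
  Line 2: 'bin' -> no
  Line 3: 'fig' -> no
Matching lines: ['dot']
Count: 1

1


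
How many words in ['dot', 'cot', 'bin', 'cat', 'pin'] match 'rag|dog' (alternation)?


Alternation 'rag|dog' matches either 'rag' or 'dog'.
Checking each word:
  'dot' -> no
  'cot' -> no
  'bin' -> no
  'cat' -> no
  'pin' -> no
Matches: []
Count: 0

0


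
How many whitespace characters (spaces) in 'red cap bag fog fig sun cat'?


\s matches whitespace characters (spaces, tabs, etc.).
Text: 'red cap bag fog fig sun cat'
This text has 7 words separated by spaces.
Number of spaces = number of words - 1 = 7 - 1 = 6

6


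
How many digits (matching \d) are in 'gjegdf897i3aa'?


\d matches any digit 0-9.
Scanning 'gjegdf897i3aa':
  pos 6: '8' -> DIGIT
  pos 7: '9' -> DIGIT
  pos 8: '7' -> DIGIT
  pos 10: '3' -> DIGIT
Digits found: ['8', '9', '7', '3']
Total: 4

4


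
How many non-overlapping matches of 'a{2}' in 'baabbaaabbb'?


Pattern 'a{2}' matches exactly 2 consecutive a's (greedy, non-overlapping).
String: 'baabbaaabbb'
Scanning for runs of a's:
  Run at pos 1: 'aa' (length 2) -> 1 match(es)
  Run at pos 5: 'aaa' (length 3) -> 1 match(es)
Matches found: ['aa', 'aa']
Total: 2

2


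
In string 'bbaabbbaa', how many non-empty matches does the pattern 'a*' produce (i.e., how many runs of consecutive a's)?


Pattern 'a*' matches zero or more a's. We want non-empty runs of consecutive a's.
String: 'bbaabbbaa'
Walking through the string to find runs of a's:
  Run 1: positions 2-3 -> 'aa'
  Run 2: positions 7-8 -> 'aa'
Non-empty runs found: ['aa', 'aa']
Count: 2

2


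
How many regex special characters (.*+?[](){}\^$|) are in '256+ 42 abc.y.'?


Regex special characters are: . * + ? [ ] ( ) { } \ ^ $ |
Scanning '256+ 42 abc.y.':
  pos 3: '+' -> SPECIAL
  pos 11: '.' -> SPECIAL
  pos 13: '.' -> SPECIAL
Special chars found: ['+', '.', '.']
Total: 3

3


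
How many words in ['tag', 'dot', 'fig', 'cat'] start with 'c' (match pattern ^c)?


Pattern ^c anchors to start of word. Check which words begin with 'c':
  'tag' -> no
  'dot' -> no
  'fig' -> no
  'cat' -> MATCH (starts with 'c')
Matching words: ['cat']
Count: 1

1


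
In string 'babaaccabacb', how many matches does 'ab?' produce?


Pattern 'ab?' matches 'a' optionally followed by 'b'.
String: 'babaaccabacb'
Scanning left to right for 'a' then checking next char:
  Match 1: 'ab' (a followed by b)
  Match 2: 'a' (a not followed by b)
  Match 3: 'a' (a not followed by b)
  Match 4: 'ab' (a followed by b)
  Match 5: 'a' (a not followed by b)
Total matches: 5

5


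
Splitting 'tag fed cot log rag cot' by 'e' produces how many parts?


Splitting by 'e' breaks the string at each occurrence of the separator.
Text: 'tag fed cot log rag cot'
Parts after split:
  Part 1: 'tag f'
  Part 2: 'd cot log rag cot'
Total parts: 2

2


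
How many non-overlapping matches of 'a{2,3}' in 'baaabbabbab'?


Pattern 'a{2,3}' matches between 2 and 3 consecutive a's (greedy).
String: 'baaabbabbab'
Finding runs of a's and applying greedy matching:
  Run at pos 1: 'aaa' (length 3)
  Run at pos 6: 'a' (length 1)
  Run at pos 9: 'a' (length 1)
Matches: ['aaa']
Count: 1

1


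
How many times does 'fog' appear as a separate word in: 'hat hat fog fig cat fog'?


Scanning each word for exact match 'fog':
  Word 1: 'hat' -> no
  Word 2: 'hat' -> no
  Word 3: 'fog' -> MATCH
  Word 4: 'fig' -> no
  Word 5: 'cat' -> no
  Word 6: 'fog' -> MATCH
Total matches: 2

2


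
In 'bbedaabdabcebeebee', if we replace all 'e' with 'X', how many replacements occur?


re.sub('e', 'X', text) replaces every occurrence of 'e' with 'X'.
Text: 'bbedaabdabcebeebee'
Scanning for 'e':
  pos 2: 'e' -> replacement #1
  pos 11: 'e' -> replacement #2
  pos 13: 'e' -> replacement #3
  pos 14: 'e' -> replacement #4
  pos 16: 'e' -> replacement #5
  pos 17: 'e' -> replacement #6
Total replacements: 6

6


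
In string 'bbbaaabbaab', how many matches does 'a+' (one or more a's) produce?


Pattern 'a+' matches one or more consecutive a's.
String: 'bbbaaabbaab'
Scanning for runs of a:
  Match 1: 'aaa' (length 3)
  Match 2: 'aa' (length 2)
Total matches: 2

2


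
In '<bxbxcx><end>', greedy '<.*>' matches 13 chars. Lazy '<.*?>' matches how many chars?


Greedy '<.*>' tries to match as MUCH as possible.
Lazy '<.*?>' tries to match as LITTLE as possible.

String: '<bxbxcx><end>'
Greedy '<.*>' starts at first '<' and extends to the LAST '>': '<bxbxcx><end>' (13 chars)
Lazy '<.*?>' starts at first '<' and stops at the FIRST '>': '<bxbxcx>' (8 chars)

8


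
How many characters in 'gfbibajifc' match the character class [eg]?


Character class [eg] matches any of: {e, g}
Scanning string 'gfbibajifc' character by character:
  pos 0: 'g' -> MATCH
  pos 1: 'f' -> no
  pos 2: 'b' -> no
  pos 3: 'i' -> no
  pos 4: 'b' -> no
  pos 5: 'a' -> no
  pos 6: 'j' -> no
  pos 7: 'i' -> no
  pos 8: 'f' -> no
  pos 9: 'c' -> no
Total matches: 1

1


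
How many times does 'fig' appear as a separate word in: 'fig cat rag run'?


Scanning each word for exact match 'fig':
  Word 1: 'fig' -> MATCH
  Word 2: 'cat' -> no
  Word 3: 'rag' -> no
  Word 4: 'run' -> no
Total matches: 1

1


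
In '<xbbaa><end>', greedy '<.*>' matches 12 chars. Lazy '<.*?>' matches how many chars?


Greedy '<.*>' tries to match as MUCH as possible.
Lazy '<.*?>' tries to match as LITTLE as possible.

String: '<xbbaa><end>'
Greedy '<.*>' starts at first '<' and extends to the LAST '>': '<xbbaa><end>' (12 chars)
Lazy '<.*?>' starts at first '<' and stops at the FIRST '>': '<xbbaa>' (7 chars)

7


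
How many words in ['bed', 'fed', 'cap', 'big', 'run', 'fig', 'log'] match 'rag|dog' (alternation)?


Alternation 'rag|dog' matches either 'rag' or 'dog'.
Checking each word:
  'bed' -> no
  'fed' -> no
  'cap' -> no
  'big' -> no
  'run' -> no
  'fig' -> no
  'log' -> no
Matches: []
Count: 0

0


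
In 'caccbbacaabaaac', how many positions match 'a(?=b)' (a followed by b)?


Lookahead 'a(?=b)' matches 'a' only when followed by 'b'.
String: 'caccbbacaabaaac'
Checking each position where char is 'a':
  pos 1: 'a' -> no (next='c')
  pos 6: 'a' -> no (next='c')
  pos 8: 'a' -> no (next='a')
  pos 9: 'a' -> MATCH (next='b')
  pos 11: 'a' -> no (next='a')
  pos 12: 'a' -> no (next='a')
  pos 13: 'a' -> no (next='c')
Matching positions: [9]
Count: 1

1


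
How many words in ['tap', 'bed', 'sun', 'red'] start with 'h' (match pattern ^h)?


Pattern ^h anchors to start of word. Check which words begin with 'h':
  'tap' -> no
  'bed' -> no
  'sun' -> no
  'red' -> no
Matching words: []
Count: 0

0


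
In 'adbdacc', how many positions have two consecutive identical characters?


Looking for consecutive identical characters in 'adbdacc':
  pos 0-1: 'a' vs 'd' -> different
  pos 1-2: 'd' vs 'b' -> different
  pos 2-3: 'b' vs 'd' -> different
  pos 3-4: 'd' vs 'a' -> different
  pos 4-5: 'a' vs 'c' -> different
  pos 5-6: 'c' vs 'c' -> MATCH ('cc')
Consecutive identical pairs: ['cc']
Count: 1

1


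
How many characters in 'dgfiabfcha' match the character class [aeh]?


Character class [aeh] matches any of: {a, e, h}
Scanning string 'dgfiabfcha' character by character:
  pos 0: 'd' -> no
  pos 1: 'g' -> no
  pos 2: 'f' -> no
  pos 3: 'i' -> no
  pos 4: 'a' -> MATCH
  pos 5: 'b' -> no
  pos 6: 'f' -> no
  pos 7: 'c' -> no
  pos 8: 'h' -> MATCH
  pos 9: 'a' -> MATCH
Total matches: 3

3


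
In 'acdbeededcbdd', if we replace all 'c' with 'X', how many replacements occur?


re.sub('c', 'X', text) replaces every occurrence of 'c' with 'X'.
Text: 'acdbeededcbdd'
Scanning for 'c':
  pos 1: 'c' -> replacement #1
  pos 9: 'c' -> replacement #2
Total replacements: 2

2


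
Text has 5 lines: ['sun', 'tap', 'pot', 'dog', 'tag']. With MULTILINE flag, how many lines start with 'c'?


With MULTILINE flag, ^ matches the start of each line.
Lines: ['sun', 'tap', 'pot', 'dog', 'tag']
Checking which lines start with 'c':
  Line 1: 'sun' -> no
  Line 2: 'tap' -> no
  Line 3: 'pot' -> no
  Line 4: 'dog' -> no
  Line 5: 'tag' -> no
Matching lines: []
Count: 0

0


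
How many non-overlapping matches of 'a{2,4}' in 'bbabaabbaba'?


Pattern 'a{2,4}' matches between 2 and 4 consecutive a's (greedy).
String: 'bbabaabbaba'
Finding runs of a's and applying greedy matching:
  Run at pos 2: 'a' (length 1)
  Run at pos 4: 'aa' (length 2)
  Run at pos 8: 'a' (length 1)
  Run at pos 10: 'a' (length 1)
Matches: ['aa']
Count: 1

1


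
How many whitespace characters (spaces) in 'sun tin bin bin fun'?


\s matches whitespace characters (spaces, tabs, etc.).
Text: 'sun tin bin bin fun'
This text has 5 words separated by spaces.
Number of spaces = number of words - 1 = 5 - 1 = 4

4


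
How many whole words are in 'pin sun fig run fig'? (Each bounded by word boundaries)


Word boundaries (\b) mark the start/end of each word.
Text: 'pin sun fig run fig'
Splitting by whitespace:
  Word 1: 'pin'
  Word 2: 'sun'
  Word 3: 'fig'
  Word 4: 'run'
  Word 5: 'fig'
Total whole words: 5

5


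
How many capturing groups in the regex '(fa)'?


To count capturing groups, count each '(' that starts a group.
Pattern: '(fa)'
Walking through the pattern:
  Position 0: '(' -> group #1
Total capturing groups: 1

1


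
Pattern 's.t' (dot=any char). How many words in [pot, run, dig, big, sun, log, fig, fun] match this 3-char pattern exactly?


Pattern 's.t' means: starts with 's', any single char, ends with 't'.
Checking each word (must be exactly 3 chars):
  'pot' (len=3): no
  'run' (len=3): no
  'dig' (len=3): no
  'big' (len=3): no
  'sun' (len=3): no
  'log' (len=3): no
  'fig' (len=3): no
  'fun' (len=3): no
Matching words: []
Total: 0

0


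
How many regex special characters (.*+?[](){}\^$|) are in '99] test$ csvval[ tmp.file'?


Regex special characters are: . * + ? [ ] ( ) { } \ ^ $ |
Scanning '99] test$ csvval[ tmp.file':
  pos 2: ']' -> SPECIAL
  pos 8: '$' -> SPECIAL
  pos 16: '[' -> SPECIAL
  pos 21: '.' -> SPECIAL
Special chars found: [']', '$', '[', '.']
Total: 4

4


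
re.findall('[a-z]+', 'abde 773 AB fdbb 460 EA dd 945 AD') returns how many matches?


Pattern '[a-z]+' finds one or more lowercase letters.
Text: 'abde 773 AB fdbb 460 EA dd 945 AD'
Scanning for matches:
  Match 1: 'abde'
  Match 2: 'fdbb'
  Match 3: 'dd'
Total matches: 3

3


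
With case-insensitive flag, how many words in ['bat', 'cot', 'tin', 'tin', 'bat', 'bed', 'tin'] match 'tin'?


Case-insensitive matching: compare each word's lowercase form to 'tin'.
  'bat' -> lower='bat' -> no
  'cot' -> lower='cot' -> no
  'tin' -> lower='tin' -> MATCH
  'tin' -> lower='tin' -> MATCH
  'bat' -> lower='bat' -> no
  'bed' -> lower='bed' -> no
  'tin' -> lower='tin' -> MATCH
Matches: ['tin', 'tin', 'tin']
Count: 3

3


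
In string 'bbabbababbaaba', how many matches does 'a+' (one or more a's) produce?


Pattern 'a+' matches one or more consecutive a's.
String: 'bbabbababbaaba'
Scanning for runs of a:
  Match 1: 'a' (length 1)
  Match 2: 'a' (length 1)
  Match 3: 'a' (length 1)
  Match 4: 'aa' (length 2)
  Match 5: 'a' (length 1)
Total matches: 5

5


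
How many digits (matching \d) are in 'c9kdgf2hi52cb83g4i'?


\d matches any digit 0-9.
Scanning 'c9kdgf2hi52cb83g4i':
  pos 1: '9' -> DIGIT
  pos 6: '2' -> DIGIT
  pos 9: '5' -> DIGIT
  pos 10: '2' -> DIGIT
  pos 13: '8' -> DIGIT
  pos 14: '3' -> DIGIT
  pos 16: '4' -> DIGIT
Digits found: ['9', '2', '5', '2', '8', '3', '4']
Total: 7

7


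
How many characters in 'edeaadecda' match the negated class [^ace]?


Negated class [^ace] matches any char NOT in {a, c, e}
Scanning 'edeaadecda':
  pos 0: 'e' -> no (excluded)
  pos 1: 'd' -> MATCH
  pos 2: 'e' -> no (excluded)
  pos 3: 'a' -> no (excluded)
  pos 4: 'a' -> no (excluded)
  pos 5: 'd' -> MATCH
  pos 6: 'e' -> no (excluded)
  pos 7: 'c' -> no (excluded)
  pos 8: 'd' -> MATCH
  pos 9: 'a' -> no (excluded)
Total matches: 3

3


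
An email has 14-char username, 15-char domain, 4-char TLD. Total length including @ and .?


An email address has format: username@domain.tld
Username length: 14
'@' character: 1
Domain length: 15
'.' character: 1
TLD length: 4
Total = 14 + 1 + 15 + 1 + 4 = 35

35


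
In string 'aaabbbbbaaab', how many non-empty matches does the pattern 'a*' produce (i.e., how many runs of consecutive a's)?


Pattern 'a*' matches zero or more a's. We want non-empty runs of consecutive a's.
String: 'aaabbbbbaaab'
Walking through the string to find runs of a's:
  Run 1: positions 0-2 -> 'aaa'
  Run 2: positions 8-10 -> 'aaa'
Non-empty runs found: ['aaa', 'aaa']
Count: 2

2


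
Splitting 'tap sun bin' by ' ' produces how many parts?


Splitting by ' ' breaks the string at each occurrence of the separator.
Text: 'tap sun bin'
Parts after split:
  Part 1: 'tap'
  Part 2: 'sun'
  Part 3: 'bin'
Total parts: 3

3


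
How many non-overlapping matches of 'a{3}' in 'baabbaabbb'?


Pattern 'a{3}' matches exactly 3 consecutive a's (greedy, non-overlapping).
String: 'baabbaabbb'
Scanning for runs of a's:
  Run at pos 1: 'aa' (length 2) -> 0 match(es)
  Run at pos 5: 'aa' (length 2) -> 0 match(es)
Matches found: []
Total: 0

0


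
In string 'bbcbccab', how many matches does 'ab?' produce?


Pattern 'ab?' matches 'a' optionally followed by 'b'.
String: 'bbcbccab'
Scanning left to right for 'a' then checking next char:
  Match 1: 'ab' (a followed by b)
Total matches: 1

1


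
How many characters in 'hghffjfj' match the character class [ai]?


Character class [ai] matches any of: {a, i}
Scanning string 'hghffjfj' character by character:
  pos 0: 'h' -> no
  pos 1: 'g' -> no
  pos 2: 'h' -> no
  pos 3: 'f' -> no
  pos 4: 'f' -> no
  pos 5: 'j' -> no
  pos 6: 'f' -> no
  pos 7: 'j' -> no
Total matches: 0

0


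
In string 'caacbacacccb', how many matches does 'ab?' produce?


Pattern 'ab?' matches 'a' optionally followed by 'b'.
String: 'caacbacacccb'
Scanning left to right for 'a' then checking next char:
  Match 1: 'a' (a not followed by b)
  Match 2: 'a' (a not followed by b)
  Match 3: 'a' (a not followed by b)
  Match 4: 'a' (a not followed by b)
Total matches: 4

4


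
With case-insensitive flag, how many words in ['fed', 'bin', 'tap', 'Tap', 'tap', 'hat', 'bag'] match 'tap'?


Case-insensitive matching: compare each word's lowercase form to 'tap'.
  'fed' -> lower='fed' -> no
  'bin' -> lower='bin' -> no
  'tap' -> lower='tap' -> MATCH
  'Tap' -> lower='tap' -> MATCH
  'tap' -> lower='tap' -> MATCH
  'hat' -> lower='hat' -> no
  'bag' -> lower='bag' -> no
Matches: ['tap', 'Tap', 'tap']
Count: 3

3


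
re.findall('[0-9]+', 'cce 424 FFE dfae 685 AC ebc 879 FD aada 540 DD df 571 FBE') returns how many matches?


Pattern '[0-9]+' finds one or more digits.
Text: 'cce 424 FFE dfae 685 AC ebc 879 FD aada 540 DD df 571 FBE'
Scanning for matches:
  Match 1: '424'
  Match 2: '685'
  Match 3: '879'
  Match 4: '540'
  Match 5: '571'
Total matches: 5

5


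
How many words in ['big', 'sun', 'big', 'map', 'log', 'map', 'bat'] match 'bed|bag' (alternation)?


Alternation 'bed|bag' matches either 'bed' or 'bag'.
Checking each word:
  'big' -> no
  'sun' -> no
  'big' -> no
  'map' -> no
  'log' -> no
  'map' -> no
  'bat' -> no
Matches: []
Count: 0

0


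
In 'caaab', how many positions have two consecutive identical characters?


Looking for consecutive identical characters in 'caaab':
  pos 0-1: 'c' vs 'a' -> different
  pos 1-2: 'a' vs 'a' -> MATCH ('aa')
  pos 2-3: 'a' vs 'a' -> MATCH ('aa')
  pos 3-4: 'a' vs 'b' -> different
Consecutive identical pairs: ['aa', 'aa']
Count: 2

2


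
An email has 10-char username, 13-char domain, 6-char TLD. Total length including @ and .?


An email address has format: username@domain.tld
Username length: 10
'@' character: 1
Domain length: 13
'.' character: 1
TLD length: 6
Total = 10 + 1 + 13 + 1 + 6 = 31

31


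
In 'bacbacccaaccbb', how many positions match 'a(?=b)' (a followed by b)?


Lookahead 'a(?=b)' matches 'a' only when followed by 'b'.
String: 'bacbacccaaccbb'
Checking each position where char is 'a':
  pos 1: 'a' -> no (next='c')
  pos 4: 'a' -> no (next='c')
  pos 8: 'a' -> no (next='a')
  pos 9: 'a' -> no (next='c')
Matching positions: []
Count: 0

0


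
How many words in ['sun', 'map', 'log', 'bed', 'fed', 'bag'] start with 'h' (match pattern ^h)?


Pattern ^h anchors to start of word. Check which words begin with 'h':
  'sun' -> no
  'map' -> no
  'log' -> no
  'bed' -> no
  'fed' -> no
  'bag' -> no
Matching words: []
Count: 0

0


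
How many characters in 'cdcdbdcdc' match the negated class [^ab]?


Negated class [^ab] matches any char NOT in {a, b}
Scanning 'cdcdbdcdc':
  pos 0: 'c' -> MATCH
  pos 1: 'd' -> MATCH
  pos 2: 'c' -> MATCH
  pos 3: 'd' -> MATCH
  pos 4: 'b' -> no (excluded)
  pos 5: 'd' -> MATCH
  pos 6: 'c' -> MATCH
  pos 7: 'd' -> MATCH
  pos 8: 'c' -> MATCH
Total matches: 8

8


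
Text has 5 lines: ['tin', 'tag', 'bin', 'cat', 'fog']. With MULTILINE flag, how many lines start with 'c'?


With MULTILINE flag, ^ matches the start of each line.
Lines: ['tin', 'tag', 'bin', 'cat', 'fog']
Checking which lines start with 'c':
  Line 1: 'tin' -> no
  Line 2: 'tag' -> no
  Line 3: 'bin' -> no
  Line 4: 'cat' -> MATCH
  Line 5: 'fog' -> no
Matching lines: ['cat']
Count: 1

1


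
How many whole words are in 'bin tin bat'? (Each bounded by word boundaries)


Word boundaries (\b) mark the start/end of each word.
Text: 'bin tin bat'
Splitting by whitespace:
  Word 1: 'bin'
  Word 2: 'tin'
  Word 3: 'bat'
Total whole words: 3

3


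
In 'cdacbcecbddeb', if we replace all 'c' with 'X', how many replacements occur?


re.sub('c', 'X', text) replaces every occurrence of 'c' with 'X'.
Text: 'cdacbcecbddeb'
Scanning for 'c':
  pos 0: 'c' -> replacement #1
  pos 3: 'c' -> replacement #2
  pos 5: 'c' -> replacement #3
  pos 7: 'c' -> replacement #4
Total replacements: 4

4


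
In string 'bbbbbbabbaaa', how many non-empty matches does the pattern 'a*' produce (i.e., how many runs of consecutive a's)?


Pattern 'a*' matches zero or more a's. We want non-empty runs of consecutive a's.
String: 'bbbbbbabbaaa'
Walking through the string to find runs of a's:
  Run 1: positions 6-6 -> 'a'
  Run 2: positions 9-11 -> 'aaa'
Non-empty runs found: ['a', 'aaa']
Count: 2

2


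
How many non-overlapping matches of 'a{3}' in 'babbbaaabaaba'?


Pattern 'a{3}' matches exactly 3 consecutive a's (greedy, non-overlapping).
String: 'babbbaaabaaba'
Scanning for runs of a's:
  Run at pos 1: 'a' (length 1) -> 0 match(es)
  Run at pos 5: 'aaa' (length 3) -> 1 match(es)
  Run at pos 9: 'aa' (length 2) -> 0 match(es)
  Run at pos 12: 'a' (length 1) -> 0 match(es)
Matches found: ['aaa']
Total: 1

1


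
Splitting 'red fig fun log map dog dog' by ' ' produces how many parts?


Splitting by ' ' breaks the string at each occurrence of the separator.
Text: 'red fig fun log map dog dog'
Parts after split:
  Part 1: 'red'
  Part 2: 'fig'
  Part 3: 'fun'
  Part 4: 'log'
  Part 5: 'map'
  Part 6: 'dog'
  Part 7: 'dog'
Total parts: 7

7


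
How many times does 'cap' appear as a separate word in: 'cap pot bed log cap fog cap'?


Scanning each word for exact match 'cap':
  Word 1: 'cap' -> MATCH
  Word 2: 'pot' -> no
  Word 3: 'bed' -> no
  Word 4: 'log' -> no
  Word 5: 'cap' -> MATCH
  Word 6: 'fog' -> no
  Word 7: 'cap' -> MATCH
Total matches: 3

3


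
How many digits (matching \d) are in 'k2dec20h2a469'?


\d matches any digit 0-9.
Scanning 'k2dec20h2a469':
  pos 1: '2' -> DIGIT
  pos 5: '2' -> DIGIT
  pos 6: '0' -> DIGIT
  pos 8: '2' -> DIGIT
  pos 10: '4' -> DIGIT
  pos 11: '6' -> DIGIT
  pos 12: '9' -> DIGIT
Digits found: ['2', '2', '0', '2', '4', '6', '9']
Total: 7

7


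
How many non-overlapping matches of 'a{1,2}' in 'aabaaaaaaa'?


Pattern 'a{1,2}' matches between 1 and 2 consecutive a's (greedy).
String: 'aabaaaaaaa'
Finding runs of a's and applying greedy matching:
  Run at pos 0: 'aa' (length 2)
  Run at pos 3: 'aaaaaaa' (length 7)
Matches: ['aa', 'aa', 'aa', 'aa', 'a']
Count: 5

5


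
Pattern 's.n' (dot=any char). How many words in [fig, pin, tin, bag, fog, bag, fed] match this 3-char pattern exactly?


Pattern 's.n' means: starts with 's', any single char, ends with 'n'.
Checking each word (must be exactly 3 chars):
  'fig' (len=3): no
  'pin' (len=3): no
  'tin' (len=3): no
  'bag' (len=3): no
  'fog' (len=3): no
  'bag' (len=3): no
  'fed' (len=3): no
Matching words: []
Total: 0

0


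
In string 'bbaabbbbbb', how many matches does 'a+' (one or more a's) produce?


Pattern 'a+' matches one or more consecutive a's.
String: 'bbaabbbbbb'
Scanning for runs of a:
  Match 1: 'aa' (length 2)
Total matches: 1

1


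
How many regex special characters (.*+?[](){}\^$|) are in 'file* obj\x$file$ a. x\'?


Regex special characters are: . * + ? [ ] ( ) { } \ ^ $ |
Scanning 'file* obj\x$file$ a. x\':
  pos 4: '*' -> SPECIAL
  pos 9: '\' -> SPECIAL
  pos 11: '$' -> SPECIAL
  pos 16: '$' -> SPECIAL
  pos 19: '.' -> SPECIAL
  pos 22: '\' -> SPECIAL
Special chars found: ['*', '\\', '$', '$', '.', '\\']
Total: 6

6


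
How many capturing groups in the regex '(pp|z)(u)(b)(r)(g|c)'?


To count capturing groups, count each '(' that starts a group.
Pattern: '(pp|z)(u)(b)(r)(g|c)'
Walking through the pattern:
  Position 0: '(' -> group #1
  Position 6: '(' -> group #2
  Position 9: '(' -> group #3
  Position 12: '(' -> group #4
  Position 15: '(' -> group #5
Total capturing groups: 5

5


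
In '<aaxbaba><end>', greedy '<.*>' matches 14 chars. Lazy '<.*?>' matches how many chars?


Greedy '<.*>' tries to match as MUCH as possible.
Lazy '<.*?>' tries to match as LITTLE as possible.

String: '<aaxbaba><end>'
Greedy '<.*>' starts at first '<' and extends to the LAST '>': '<aaxbaba><end>' (14 chars)
Lazy '<.*?>' starts at first '<' and stops at the FIRST '>': '<aaxbaba>' (9 chars)

9


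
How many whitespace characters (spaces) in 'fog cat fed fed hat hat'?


\s matches whitespace characters (spaces, tabs, etc.).
Text: 'fog cat fed fed hat hat'
This text has 6 words separated by spaces.
Number of spaces = number of words - 1 = 6 - 1 = 5

5


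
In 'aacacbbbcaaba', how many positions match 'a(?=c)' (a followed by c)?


Lookahead 'a(?=c)' matches 'a' only when followed by 'c'.
String: 'aacacbbbcaaba'
Checking each position where char is 'a':
  pos 0: 'a' -> no (next='a')
  pos 1: 'a' -> MATCH (next='c')
  pos 3: 'a' -> MATCH (next='c')
  pos 9: 'a' -> no (next='a')
  pos 10: 'a' -> no (next='b')
Matching positions: [1, 3]
Count: 2

2


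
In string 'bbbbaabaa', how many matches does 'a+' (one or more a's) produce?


Pattern 'a+' matches one or more consecutive a's.
String: 'bbbbaabaa'
Scanning for runs of a:
  Match 1: 'aa' (length 2)
  Match 2: 'aa' (length 2)
Total matches: 2

2


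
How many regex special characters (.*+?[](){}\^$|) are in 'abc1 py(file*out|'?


Regex special characters are: . * + ? [ ] ( ) { } \ ^ $ |
Scanning 'abc1 py(file*out|':
  pos 7: '(' -> SPECIAL
  pos 12: '*' -> SPECIAL
  pos 16: '|' -> SPECIAL
Special chars found: ['(', '*', '|']
Total: 3

3


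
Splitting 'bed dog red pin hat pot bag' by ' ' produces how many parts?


Splitting by ' ' breaks the string at each occurrence of the separator.
Text: 'bed dog red pin hat pot bag'
Parts after split:
  Part 1: 'bed'
  Part 2: 'dog'
  Part 3: 'red'
  Part 4: 'pin'
  Part 5: 'hat'
  Part 6: 'pot'
  Part 7: 'bag'
Total parts: 7

7


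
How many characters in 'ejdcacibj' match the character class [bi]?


Character class [bi] matches any of: {b, i}
Scanning string 'ejdcacibj' character by character:
  pos 0: 'e' -> no
  pos 1: 'j' -> no
  pos 2: 'd' -> no
  pos 3: 'c' -> no
  pos 4: 'a' -> no
  pos 5: 'c' -> no
  pos 6: 'i' -> MATCH
  pos 7: 'b' -> MATCH
  pos 8: 'j' -> no
Total matches: 2

2


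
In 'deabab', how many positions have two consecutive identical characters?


Looking for consecutive identical characters in 'deabab':
  pos 0-1: 'd' vs 'e' -> different
  pos 1-2: 'e' vs 'a' -> different
  pos 2-3: 'a' vs 'b' -> different
  pos 3-4: 'b' vs 'a' -> different
  pos 4-5: 'a' vs 'b' -> different
Consecutive identical pairs: []
Count: 0

0


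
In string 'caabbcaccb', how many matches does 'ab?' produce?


Pattern 'ab?' matches 'a' optionally followed by 'b'.
String: 'caabbcaccb'
Scanning left to right for 'a' then checking next char:
  Match 1: 'a' (a not followed by b)
  Match 2: 'ab' (a followed by b)
  Match 3: 'a' (a not followed by b)
Total matches: 3

3


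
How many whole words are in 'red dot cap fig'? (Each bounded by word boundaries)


Word boundaries (\b) mark the start/end of each word.
Text: 'red dot cap fig'
Splitting by whitespace:
  Word 1: 'red'
  Word 2: 'dot'
  Word 3: 'cap'
  Word 4: 'fig'
Total whole words: 4

4


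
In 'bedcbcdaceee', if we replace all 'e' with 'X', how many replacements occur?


re.sub('e', 'X', text) replaces every occurrence of 'e' with 'X'.
Text: 'bedcbcdaceee'
Scanning for 'e':
  pos 1: 'e' -> replacement #1
  pos 9: 'e' -> replacement #2
  pos 10: 'e' -> replacement #3
  pos 11: 'e' -> replacement #4
Total replacements: 4

4


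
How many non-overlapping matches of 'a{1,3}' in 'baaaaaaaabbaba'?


Pattern 'a{1,3}' matches between 1 and 3 consecutive a's (greedy).
String: 'baaaaaaaabbaba'
Finding runs of a's and applying greedy matching:
  Run at pos 1: 'aaaaaaaa' (length 8)
  Run at pos 11: 'a' (length 1)
  Run at pos 13: 'a' (length 1)
Matches: ['aaa', 'aaa', 'aa', 'a', 'a']
Count: 5

5


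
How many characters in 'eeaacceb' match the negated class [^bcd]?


Negated class [^bcd] matches any char NOT in {b, c, d}
Scanning 'eeaacceb':
  pos 0: 'e' -> MATCH
  pos 1: 'e' -> MATCH
  pos 2: 'a' -> MATCH
  pos 3: 'a' -> MATCH
  pos 4: 'c' -> no (excluded)
  pos 5: 'c' -> no (excluded)
  pos 6: 'e' -> MATCH
  pos 7: 'b' -> no (excluded)
Total matches: 5

5


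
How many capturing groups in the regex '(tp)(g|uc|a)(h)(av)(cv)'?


To count capturing groups, count each '(' that starts a group.
Pattern: '(tp)(g|uc|a)(h)(av)(cv)'
Walking through the pattern:
  Position 0: '(' -> group #1
  Position 4: '(' -> group #2
  Position 12: '(' -> group #3
  Position 15: '(' -> group #4
  Position 19: '(' -> group #5
Total capturing groups: 5

5


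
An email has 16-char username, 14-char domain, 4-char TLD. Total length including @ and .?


An email address has format: username@domain.tld
Username length: 16
'@' character: 1
Domain length: 14
'.' character: 1
TLD length: 4
Total = 16 + 1 + 14 + 1 + 4 = 36

36


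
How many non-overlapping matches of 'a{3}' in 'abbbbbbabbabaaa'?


Pattern 'a{3}' matches exactly 3 consecutive a's (greedy, non-overlapping).
String: 'abbbbbbabbabaaa'
Scanning for runs of a's:
  Run at pos 0: 'a' (length 1) -> 0 match(es)
  Run at pos 7: 'a' (length 1) -> 0 match(es)
  Run at pos 10: 'a' (length 1) -> 0 match(es)
  Run at pos 12: 'aaa' (length 3) -> 1 match(es)
Matches found: ['aaa']
Total: 1

1


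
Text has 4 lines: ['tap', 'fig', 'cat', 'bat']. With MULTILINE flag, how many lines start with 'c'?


With MULTILINE flag, ^ matches the start of each line.
Lines: ['tap', 'fig', 'cat', 'bat']
Checking which lines start with 'c':
  Line 1: 'tap' -> no
  Line 2: 'fig' -> no
  Line 3: 'cat' -> MATCH
  Line 4: 'bat' -> no
Matching lines: ['cat']
Count: 1

1


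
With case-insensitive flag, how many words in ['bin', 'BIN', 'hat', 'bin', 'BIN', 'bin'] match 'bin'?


Case-insensitive matching: compare each word's lowercase form to 'bin'.
  'bin' -> lower='bin' -> MATCH
  'BIN' -> lower='bin' -> MATCH
  'hat' -> lower='hat' -> no
  'bin' -> lower='bin' -> MATCH
  'BIN' -> lower='bin' -> MATCH
  'bin' -> lower='bin' -> MATCH
Matches: ['bin', 'BIN', 'bin', 'BIN', 'bin']
Count: 5

5


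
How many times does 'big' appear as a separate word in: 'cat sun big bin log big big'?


Scanning each word for exact match 'big':
  Word 1: 'cat' -> no
  Word 2: 'sun' -> no
  Word 3: 'big' -> MATCH
  Word 4: 'bin' -> no
  Word 5: 'log' -> no
  Word 6: 'big' -> MATCH
  Word 7: 'big' -> MATCH
Total matches: 3

3


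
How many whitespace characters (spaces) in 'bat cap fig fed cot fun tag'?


\s matches whitespace characters (spaces, tabs, etc.).
Text: 'bat cap fig fed cot fun tag'
This text has 7 words separated by spaces.
Number of spaces = number of words - 1 = 7 - 1 = 6

6


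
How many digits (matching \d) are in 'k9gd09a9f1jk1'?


\d matches any digit 0-9.
Scanning 'k9gd09a9f1jk1':
  pos 1: '9' -> DIGIT
  pos 4: '0' -> DIGIT
  pos 5: '9' -> DIGIT
  pos 7: '9' -> DIGIT
  pos 9: '1' -> DIGIT
  pos 12: '1' -> DIGIT
Digits found: ['9', '0', '9', '9', '1', '1']
Total: 6

6


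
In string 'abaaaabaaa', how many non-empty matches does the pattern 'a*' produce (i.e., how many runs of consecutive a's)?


Pattern 'a*' matches zero or more a's. We want non-empty runs of consecutive a's.
String: 'abaaaabaaa'
Walking through the string to find runs of a's:
  Run 1: positions 0-0 -> 'a'
  Run 2: positions 2-5 -> 'aaaa'
  Run 3: positions 7-9 -> 'aaa'
Non-empty runs found: ['a', 'aaaa', 'aaa']
Count: 3

3


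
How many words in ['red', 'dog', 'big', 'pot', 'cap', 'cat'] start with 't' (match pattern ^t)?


Pattern ^t anchors to start of word. Check which words begin with 't':
  'red' -> no
  'dog' -> no
  'big' -> no
  'pot' -> no
  'cap' -> no
  'cat' -> no
Matching words: []
Count: 0

0


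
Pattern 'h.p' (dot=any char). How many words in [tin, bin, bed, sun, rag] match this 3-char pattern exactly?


Pattern 'h.p' means: starts with 'h', any single char, ends with 'p'.
Checking each word (must be exactly 3 chars):
  'tin' (len=3): no
  'bin' (len=3): no
  'bed' (len=3): no
  'sun' (len=3): no
  'rag' (len=3): no
Matching words: []
Total: 0

0


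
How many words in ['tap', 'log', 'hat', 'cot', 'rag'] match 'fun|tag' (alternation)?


Alternation 'fun|tag' matches either 'fun' or 'tag'.
Checking each word:
  'tap' -> no
  'log' -> no
  'hat' -> no
  'cot' -> no
  'rag' -> no
Matches: []
Count: 0

0
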